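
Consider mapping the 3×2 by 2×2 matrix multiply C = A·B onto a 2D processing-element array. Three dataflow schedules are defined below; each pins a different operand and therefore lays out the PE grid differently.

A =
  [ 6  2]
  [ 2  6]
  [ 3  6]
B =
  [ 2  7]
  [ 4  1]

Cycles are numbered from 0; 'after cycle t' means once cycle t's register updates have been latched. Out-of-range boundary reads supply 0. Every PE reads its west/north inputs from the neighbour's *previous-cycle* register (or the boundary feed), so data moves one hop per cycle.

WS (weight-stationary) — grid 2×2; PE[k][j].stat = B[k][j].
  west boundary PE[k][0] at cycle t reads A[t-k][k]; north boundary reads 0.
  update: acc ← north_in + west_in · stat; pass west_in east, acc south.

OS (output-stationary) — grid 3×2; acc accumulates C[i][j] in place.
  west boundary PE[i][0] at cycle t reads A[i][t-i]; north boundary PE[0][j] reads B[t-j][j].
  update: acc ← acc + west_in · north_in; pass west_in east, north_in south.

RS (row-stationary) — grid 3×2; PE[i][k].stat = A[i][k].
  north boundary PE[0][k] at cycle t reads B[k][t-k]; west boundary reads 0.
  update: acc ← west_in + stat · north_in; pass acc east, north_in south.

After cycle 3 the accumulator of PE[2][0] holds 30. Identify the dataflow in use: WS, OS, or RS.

dataflow = OS

WS: PE[2][0] is outside its 2×2 grid.
OS [3×2] PE[2][0] across cycles:
  after 0 — PE[2][0] acc=0, pass-E 0, pass-S 0
  after 1 — PE[2][0] acc=0, pass-E 0, pass-S 0
  after 2 — PE[2][0] acc=6, pass-E 3, pass-S 2
  after 3 — PE[2][0] acc=30, pass-E 6, pass-S 4
RS [3×2] PE[2][0] across cycles:
  after 0 — PE[2][0] acc=0, pass-E 0, pass-S 0
  after 1 — PE[2][0] acc=0, pass-E 0, pass-S 0
  after 2 — PE[2][0] acc=6, pass-E 6, pass-S 2
  after 3 — PE[2][0] acc=21, pass-E 21, pass-S 7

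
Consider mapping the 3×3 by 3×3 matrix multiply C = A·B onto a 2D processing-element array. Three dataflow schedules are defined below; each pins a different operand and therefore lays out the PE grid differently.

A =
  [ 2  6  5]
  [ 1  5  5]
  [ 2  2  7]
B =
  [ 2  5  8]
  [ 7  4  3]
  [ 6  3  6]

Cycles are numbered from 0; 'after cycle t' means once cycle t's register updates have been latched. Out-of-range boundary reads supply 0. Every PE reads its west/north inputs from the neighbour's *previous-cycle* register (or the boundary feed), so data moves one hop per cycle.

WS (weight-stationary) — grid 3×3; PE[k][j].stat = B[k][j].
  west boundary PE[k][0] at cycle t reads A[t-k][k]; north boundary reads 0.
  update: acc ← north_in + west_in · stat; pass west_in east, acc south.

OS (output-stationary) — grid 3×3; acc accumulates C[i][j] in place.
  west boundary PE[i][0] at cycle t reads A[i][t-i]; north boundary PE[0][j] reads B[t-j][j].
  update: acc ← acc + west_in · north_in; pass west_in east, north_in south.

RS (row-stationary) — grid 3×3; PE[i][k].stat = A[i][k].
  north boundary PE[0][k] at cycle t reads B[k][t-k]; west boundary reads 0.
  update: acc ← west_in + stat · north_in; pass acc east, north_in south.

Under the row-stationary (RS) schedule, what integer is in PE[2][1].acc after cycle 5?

Tracing RS — 3×3 array, target PE[2][1]:
  [0] (1,1) acc=0 (h:0 v:0)
  [0] (2,0) acc=0 (h:0 v:0)
  [0] (2,1) acc=0 (h:0 v:0)
  [1] (1,1) acc=0 (h:0 v:0)
  [1] (2,0) acc=0 (h:0 v:0)
  [1] (2,1) acc=0 (h:0 v:0)
  [2] (1,1) acc=37 (h:37 v:7)
  [2] (2,0) acc=4 (h:4 v:2)
  [2] (2,1) acc=0 (h:0 v:0)
  [3] (1,1) acc=25 (h:25 v:4)
  [3] (2,0) acc=10 (h:10 v:5)
  [3] (2,1) acc=18 (h:18 v:7)
  [4] (1,1) acc=23 (h:23 v:3)
  [4] (2,0) acc=16 (h:16 v:8)
  [4] (2,1) acc=18 (h:18 v:4)
  [5] (1,1) acc=0 (h:0 v:0)
  [5] (2,0) acc=0 (h:0 v:0)
  [5] (2,1) acc=22 (h:22 v:3)

PE[2][1].acc = 22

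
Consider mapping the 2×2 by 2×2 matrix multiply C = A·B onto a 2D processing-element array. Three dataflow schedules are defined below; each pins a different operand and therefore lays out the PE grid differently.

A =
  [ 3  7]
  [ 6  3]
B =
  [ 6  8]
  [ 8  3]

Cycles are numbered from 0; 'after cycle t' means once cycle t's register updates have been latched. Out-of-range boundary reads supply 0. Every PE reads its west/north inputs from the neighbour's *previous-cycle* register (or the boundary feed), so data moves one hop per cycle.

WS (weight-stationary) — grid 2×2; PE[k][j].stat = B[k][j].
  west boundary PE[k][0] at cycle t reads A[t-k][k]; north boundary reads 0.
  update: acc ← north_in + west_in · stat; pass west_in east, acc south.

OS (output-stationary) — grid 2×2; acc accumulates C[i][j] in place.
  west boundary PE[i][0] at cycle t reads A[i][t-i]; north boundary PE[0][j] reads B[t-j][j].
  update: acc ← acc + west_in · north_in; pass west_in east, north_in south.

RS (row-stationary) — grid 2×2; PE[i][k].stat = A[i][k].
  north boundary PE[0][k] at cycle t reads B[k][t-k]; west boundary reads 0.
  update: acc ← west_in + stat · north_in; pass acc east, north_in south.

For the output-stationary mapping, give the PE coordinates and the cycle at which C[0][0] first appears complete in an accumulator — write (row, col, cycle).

OS — PE[0][0] is where C[0][0] collects:
  [0] (0,0) acc=18 (h:3 v:6)
  [1] (0,0) acc=74 (h:7 v:8)

(row, col, cycle) = (0, 0, 1)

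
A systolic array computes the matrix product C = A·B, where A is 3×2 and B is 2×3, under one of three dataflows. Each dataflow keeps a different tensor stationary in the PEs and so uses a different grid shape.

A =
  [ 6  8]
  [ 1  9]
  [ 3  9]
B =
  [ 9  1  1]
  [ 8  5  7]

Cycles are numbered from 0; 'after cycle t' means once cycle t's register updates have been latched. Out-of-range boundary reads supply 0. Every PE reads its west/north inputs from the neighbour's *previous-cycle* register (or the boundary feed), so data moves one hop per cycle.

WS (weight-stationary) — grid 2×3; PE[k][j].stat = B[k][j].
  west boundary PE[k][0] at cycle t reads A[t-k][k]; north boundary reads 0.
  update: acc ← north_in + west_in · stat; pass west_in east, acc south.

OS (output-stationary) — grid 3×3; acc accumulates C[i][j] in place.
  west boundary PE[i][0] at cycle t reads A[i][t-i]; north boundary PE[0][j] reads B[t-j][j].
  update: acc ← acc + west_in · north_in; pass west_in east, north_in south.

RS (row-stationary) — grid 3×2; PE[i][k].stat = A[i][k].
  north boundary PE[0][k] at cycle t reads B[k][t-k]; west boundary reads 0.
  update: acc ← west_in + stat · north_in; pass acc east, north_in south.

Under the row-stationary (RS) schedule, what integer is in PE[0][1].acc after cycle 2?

PE[0][1].acc = 46

Tracing RS — 3×2 array, target PE[0][1]:
  step 0 · PE0,0: acc=54; fwd→54 fwd↓9
  step 0 · PE0,1: acc=0; fwd→0 fwd↓0
  step 1 · PE0,0: acc=6; fwd→6 fwd↓1
  step 1 · PE0,1: acc=118; fwd→118 fwd↓8
  step 2 · PE0,0: acc=6; fwd→6 fwd↓1
  step 2 · PE0,1: acc=46; fwd→46 fwd↓5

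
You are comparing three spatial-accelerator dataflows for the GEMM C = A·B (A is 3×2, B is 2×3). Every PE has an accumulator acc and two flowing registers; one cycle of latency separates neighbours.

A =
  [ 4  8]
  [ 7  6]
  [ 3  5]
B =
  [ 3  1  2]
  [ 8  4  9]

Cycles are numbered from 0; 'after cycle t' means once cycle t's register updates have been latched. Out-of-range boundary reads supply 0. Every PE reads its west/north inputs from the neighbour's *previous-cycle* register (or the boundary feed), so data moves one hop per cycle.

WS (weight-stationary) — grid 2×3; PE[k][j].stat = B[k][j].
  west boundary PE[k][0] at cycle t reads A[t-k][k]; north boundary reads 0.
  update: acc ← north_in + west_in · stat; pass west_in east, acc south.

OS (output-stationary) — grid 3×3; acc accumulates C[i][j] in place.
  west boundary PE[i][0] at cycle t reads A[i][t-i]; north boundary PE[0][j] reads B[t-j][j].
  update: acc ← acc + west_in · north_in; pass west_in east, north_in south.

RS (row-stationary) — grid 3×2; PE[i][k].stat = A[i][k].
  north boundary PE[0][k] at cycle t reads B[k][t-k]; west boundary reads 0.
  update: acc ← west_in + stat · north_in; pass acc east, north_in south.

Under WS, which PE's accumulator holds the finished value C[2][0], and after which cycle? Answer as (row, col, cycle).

(row, col, cycle) = (1, 0, 3)

WS — PE[1][0] is where C[2][0] collects:
  t=0 PE[1][0]: acc=0 h=0 v=0
  t=1 PE[1][0]: acc=76 h=8 v=76
  t=2 PE[1][0]: acc=69 h=6 v=69
  t=3 PE[1][0]: acc=49 h=5 v=49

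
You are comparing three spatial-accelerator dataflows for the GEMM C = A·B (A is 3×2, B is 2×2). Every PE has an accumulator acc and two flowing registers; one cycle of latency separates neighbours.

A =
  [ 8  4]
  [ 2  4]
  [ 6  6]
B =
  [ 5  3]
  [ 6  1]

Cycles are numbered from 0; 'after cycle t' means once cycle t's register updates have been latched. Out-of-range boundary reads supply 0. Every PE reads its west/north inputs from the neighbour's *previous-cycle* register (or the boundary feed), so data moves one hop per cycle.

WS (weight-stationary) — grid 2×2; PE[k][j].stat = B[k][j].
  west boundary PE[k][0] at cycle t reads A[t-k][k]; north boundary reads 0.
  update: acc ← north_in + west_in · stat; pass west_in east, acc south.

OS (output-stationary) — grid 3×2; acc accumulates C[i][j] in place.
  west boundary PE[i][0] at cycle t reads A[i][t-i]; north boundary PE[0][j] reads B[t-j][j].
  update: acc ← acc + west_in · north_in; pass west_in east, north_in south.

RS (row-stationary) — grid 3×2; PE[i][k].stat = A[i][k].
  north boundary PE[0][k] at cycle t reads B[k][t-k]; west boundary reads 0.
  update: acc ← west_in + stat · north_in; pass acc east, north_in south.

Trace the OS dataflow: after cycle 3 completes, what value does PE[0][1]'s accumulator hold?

PE[0][1].acc = 28

Tracing OS — 3×2 array, target PE[0][1]:
  @0  [0,0]  acc 40  |  →8  ↓5
  @0  [0,1]  acc 0  |  →0  ↓0
  @1  [0,0]  acc 64  |  →4  ↓6
  @1  [0,1]  acc 24  |  →8  ↓3
  @2  [0,0]  acc 64  |  →0  ↓0
  @2  [0,1]  acc 28  |  →4  ↓1
  @3  [0,0]  acc 64  |  →0  ↓0
  @3  [0,1]  acc 28  |  →0  ↓0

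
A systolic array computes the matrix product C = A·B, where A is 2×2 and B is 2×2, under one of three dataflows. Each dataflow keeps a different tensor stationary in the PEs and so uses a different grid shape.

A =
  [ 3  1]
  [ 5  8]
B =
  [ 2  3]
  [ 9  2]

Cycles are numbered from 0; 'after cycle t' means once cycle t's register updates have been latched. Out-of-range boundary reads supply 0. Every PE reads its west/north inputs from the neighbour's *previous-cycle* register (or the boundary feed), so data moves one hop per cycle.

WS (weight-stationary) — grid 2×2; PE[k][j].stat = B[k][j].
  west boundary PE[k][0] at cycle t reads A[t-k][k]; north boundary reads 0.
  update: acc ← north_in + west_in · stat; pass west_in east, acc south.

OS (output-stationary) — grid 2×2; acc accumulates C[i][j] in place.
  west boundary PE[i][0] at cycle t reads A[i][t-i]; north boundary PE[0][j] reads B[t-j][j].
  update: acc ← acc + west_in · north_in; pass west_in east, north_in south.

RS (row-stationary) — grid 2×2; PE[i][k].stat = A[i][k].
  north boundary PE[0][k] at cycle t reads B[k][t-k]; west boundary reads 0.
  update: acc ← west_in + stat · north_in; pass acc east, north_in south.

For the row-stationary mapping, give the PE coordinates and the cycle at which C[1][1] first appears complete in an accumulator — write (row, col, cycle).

(row, col, cycle) = (1, 1, 3)

RS: C[1][1] accumulates in PE[1][1]:
  cycle 0: PE[1][1] → acc 0, east 0, south 0
  cycle 1: PE[1][1] → acc 0, east 0, south 0
  cycle 2: PE[1][1] → acc 82, east 82, south 9
  cycle 3: PE[1][1] → acc 31, east 31, south 2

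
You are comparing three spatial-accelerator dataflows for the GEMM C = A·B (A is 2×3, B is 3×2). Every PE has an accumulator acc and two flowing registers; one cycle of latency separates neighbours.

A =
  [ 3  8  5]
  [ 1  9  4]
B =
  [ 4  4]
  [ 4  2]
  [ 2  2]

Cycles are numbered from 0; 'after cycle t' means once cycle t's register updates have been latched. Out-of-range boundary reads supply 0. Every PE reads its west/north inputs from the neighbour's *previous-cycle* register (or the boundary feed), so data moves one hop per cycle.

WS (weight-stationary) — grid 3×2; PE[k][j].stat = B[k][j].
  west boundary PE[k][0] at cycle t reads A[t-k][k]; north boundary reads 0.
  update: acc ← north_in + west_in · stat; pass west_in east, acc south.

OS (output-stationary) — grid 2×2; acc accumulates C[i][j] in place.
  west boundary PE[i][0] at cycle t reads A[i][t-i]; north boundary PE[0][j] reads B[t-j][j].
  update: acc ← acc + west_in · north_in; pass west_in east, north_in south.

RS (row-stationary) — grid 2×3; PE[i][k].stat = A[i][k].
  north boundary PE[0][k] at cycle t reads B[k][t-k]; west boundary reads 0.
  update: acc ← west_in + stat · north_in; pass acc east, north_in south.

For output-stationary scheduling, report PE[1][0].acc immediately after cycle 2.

OS (2×2). Following PE[1][0] plus its west/north inputs:
  t=0 PE[0][0]: acc=12 h=3 v=4
  t=0 PE[1][0]: acc=0 h=0 v=0
  t=1 PE[0][0]: acc=44 h=8 v=4
  t=1 PE[1][0]: acc=4 h=1 v=4
  t=2 PE[0][0]: acc=54 h=5 v=2
  t=2 PE[1][0]: acc=40 h=9 v=4

PE[1][0].acc = 40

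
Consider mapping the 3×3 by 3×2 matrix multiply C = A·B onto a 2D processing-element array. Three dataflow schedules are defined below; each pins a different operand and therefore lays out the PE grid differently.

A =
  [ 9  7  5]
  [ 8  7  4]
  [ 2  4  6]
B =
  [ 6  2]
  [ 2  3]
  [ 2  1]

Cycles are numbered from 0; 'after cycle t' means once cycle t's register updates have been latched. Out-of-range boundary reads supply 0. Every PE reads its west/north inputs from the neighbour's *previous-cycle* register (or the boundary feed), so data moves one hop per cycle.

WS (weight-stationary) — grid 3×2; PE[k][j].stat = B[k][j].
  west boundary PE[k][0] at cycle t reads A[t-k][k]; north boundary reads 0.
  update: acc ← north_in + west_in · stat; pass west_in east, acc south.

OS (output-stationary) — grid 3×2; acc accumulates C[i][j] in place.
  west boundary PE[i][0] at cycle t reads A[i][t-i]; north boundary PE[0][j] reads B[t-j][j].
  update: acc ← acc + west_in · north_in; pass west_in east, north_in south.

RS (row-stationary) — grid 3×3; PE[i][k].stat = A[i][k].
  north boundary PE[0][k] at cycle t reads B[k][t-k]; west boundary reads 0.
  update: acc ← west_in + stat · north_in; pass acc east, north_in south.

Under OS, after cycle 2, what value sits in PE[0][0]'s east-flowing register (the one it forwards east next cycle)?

register = 5

OS on a 3×2 grid — tracing PE[0][0] and its feeders:
  cycle 0: PE[0][0] → acc 54, east 9, south 6
  cycle 1: PE[0][0] → acc 68, east 7, south 2
  cycle 2: PE[0][0] → acc 78, east 5, south 2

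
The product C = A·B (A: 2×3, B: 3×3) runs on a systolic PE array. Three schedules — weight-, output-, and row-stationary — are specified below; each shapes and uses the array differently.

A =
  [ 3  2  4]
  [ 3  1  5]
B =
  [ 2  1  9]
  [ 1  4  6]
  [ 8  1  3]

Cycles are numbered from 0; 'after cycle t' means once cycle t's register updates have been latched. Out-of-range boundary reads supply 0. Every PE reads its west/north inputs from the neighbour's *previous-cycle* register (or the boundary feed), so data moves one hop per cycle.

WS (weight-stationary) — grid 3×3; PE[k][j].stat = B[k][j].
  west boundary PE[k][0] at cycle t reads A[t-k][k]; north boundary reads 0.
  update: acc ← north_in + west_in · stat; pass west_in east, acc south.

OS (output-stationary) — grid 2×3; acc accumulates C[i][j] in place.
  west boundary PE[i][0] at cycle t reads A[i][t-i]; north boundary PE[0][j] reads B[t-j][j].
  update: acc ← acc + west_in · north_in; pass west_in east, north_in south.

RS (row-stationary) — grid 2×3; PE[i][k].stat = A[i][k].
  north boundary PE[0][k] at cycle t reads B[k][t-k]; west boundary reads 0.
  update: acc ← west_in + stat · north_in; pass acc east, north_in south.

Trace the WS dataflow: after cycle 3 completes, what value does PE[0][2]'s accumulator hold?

WS 3×3: PE[0][2] cycle-by-cycle (with neighbour feeds):
  0: (0,1).acc=0  regs=<0,0>
  0: (0,2).acc=0  regs=<0,0>
  1: (0,1).acc=3  regs=<3,3>
  1: (0,2).acc=0  regs=<0,0>
  2: (0,1).acc=3  regs=<3,3>
  2: (0,2).acc=27  regs=<3,27>
  3: (0,1).acc=0  regs=<0,0>
  3: (0,2).acc=27  regs=<3,27>

PE[0][2].acc = 27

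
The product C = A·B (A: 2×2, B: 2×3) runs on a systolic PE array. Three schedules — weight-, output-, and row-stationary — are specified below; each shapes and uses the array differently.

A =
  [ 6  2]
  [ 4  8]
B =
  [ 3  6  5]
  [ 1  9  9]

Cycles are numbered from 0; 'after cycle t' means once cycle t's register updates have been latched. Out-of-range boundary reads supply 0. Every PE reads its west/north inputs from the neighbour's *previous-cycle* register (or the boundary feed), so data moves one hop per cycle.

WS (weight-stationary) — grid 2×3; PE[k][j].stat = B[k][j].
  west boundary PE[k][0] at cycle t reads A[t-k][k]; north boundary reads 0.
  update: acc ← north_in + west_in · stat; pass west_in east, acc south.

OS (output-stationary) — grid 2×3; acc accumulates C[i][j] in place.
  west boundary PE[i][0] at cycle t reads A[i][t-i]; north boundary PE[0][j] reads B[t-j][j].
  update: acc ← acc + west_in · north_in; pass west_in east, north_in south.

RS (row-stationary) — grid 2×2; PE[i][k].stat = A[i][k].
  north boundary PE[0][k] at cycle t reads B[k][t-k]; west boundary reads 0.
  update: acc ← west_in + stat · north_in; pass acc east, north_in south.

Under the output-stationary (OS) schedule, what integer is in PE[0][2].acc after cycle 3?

PE[0][2].acc = 48

OS 2×3: PE[0][2] cycle-by-cycle (with neighbour feeds):
  cycle 0: PE[0][1] → acc 0, east 0, south 0
  cycle 0: PE[0][2] → acc 0, east 0, south 0
  cycle 1: PE[0][1] → acc 36, east 6, south 6
  cycle 1: PE[0][2] → acc 0, east 0, south 0
  cycle 2: PE[0][1] → acc 54, east 2, south 9
  cycle 2: PE[0][2] → acc 30, east 6, south 5
  cycle 3: PE[0][1] → acc 54, east 0, south 0
  cycle 3: PE[0][2] → acc 48, east 2, south 9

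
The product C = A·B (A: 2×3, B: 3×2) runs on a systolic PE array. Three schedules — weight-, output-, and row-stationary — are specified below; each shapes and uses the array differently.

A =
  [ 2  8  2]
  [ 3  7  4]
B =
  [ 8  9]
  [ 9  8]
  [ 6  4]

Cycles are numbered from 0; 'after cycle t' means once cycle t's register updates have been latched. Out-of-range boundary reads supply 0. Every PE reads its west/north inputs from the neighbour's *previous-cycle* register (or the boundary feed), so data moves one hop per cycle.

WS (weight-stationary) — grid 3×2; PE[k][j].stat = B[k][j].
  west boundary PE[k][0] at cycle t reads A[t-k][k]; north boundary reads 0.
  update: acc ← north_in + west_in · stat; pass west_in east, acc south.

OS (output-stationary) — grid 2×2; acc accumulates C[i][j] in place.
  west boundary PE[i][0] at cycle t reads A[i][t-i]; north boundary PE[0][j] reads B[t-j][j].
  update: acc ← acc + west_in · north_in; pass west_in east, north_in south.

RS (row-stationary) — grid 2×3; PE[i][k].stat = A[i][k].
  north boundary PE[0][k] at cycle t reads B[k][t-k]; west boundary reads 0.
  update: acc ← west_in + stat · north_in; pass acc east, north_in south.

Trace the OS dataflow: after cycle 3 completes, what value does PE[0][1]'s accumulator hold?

PE[0][1].acc = 90

Tracing OS — 2×2 array, target PE[0][1]:
  0: (0,0).acc=16  regs=<2,8>
  0: (0,1).acc=0  regs=<0,0>
  1: (0,0).acc=88  regs=<8,9>
  1: (0,1).acc=18  regs=<2,9>
  2: (0,0).acc=100  regs=<2,6>
  2: (0,1).acc=82  regs=<8,8>
  3: (0,0).acc=100  regs=<0,0>
  3: (0,1).acc=90  regs=<2,4>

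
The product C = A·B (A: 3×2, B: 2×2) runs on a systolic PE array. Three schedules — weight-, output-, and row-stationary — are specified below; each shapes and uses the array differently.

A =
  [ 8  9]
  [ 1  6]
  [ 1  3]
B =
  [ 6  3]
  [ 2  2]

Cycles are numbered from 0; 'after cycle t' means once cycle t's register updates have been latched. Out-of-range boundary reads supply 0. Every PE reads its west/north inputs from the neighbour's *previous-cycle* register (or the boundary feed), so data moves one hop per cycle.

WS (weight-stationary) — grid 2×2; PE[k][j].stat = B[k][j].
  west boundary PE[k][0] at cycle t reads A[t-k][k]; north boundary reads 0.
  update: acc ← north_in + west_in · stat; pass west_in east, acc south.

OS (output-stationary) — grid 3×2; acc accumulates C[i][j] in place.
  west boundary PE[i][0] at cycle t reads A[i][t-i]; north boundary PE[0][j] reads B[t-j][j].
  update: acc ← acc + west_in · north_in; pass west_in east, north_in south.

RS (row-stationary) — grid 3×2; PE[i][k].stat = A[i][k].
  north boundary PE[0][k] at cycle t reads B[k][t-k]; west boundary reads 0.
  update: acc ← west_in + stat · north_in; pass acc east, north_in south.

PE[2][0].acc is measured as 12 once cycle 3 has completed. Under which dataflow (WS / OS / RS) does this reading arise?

dataflow = OS

WS: PE[2][0] is outside its 2×2 grid.
— OS: 3×2; PE[2][0] trace:
  @0  [2,0]  acc 0  |  →0  ↓0
  @1  [2,0]  acc 0  |  →0  ↓0
  @2  [2,0]  acc 6  |  →1  ↓6
  @3  [2,0]  acc 12  |  →3  ↓2
— RS: 3×2; PE[2][0] trace:
  @0  [2,0]  acc 0  |  →0  ↓0
  @1  [2,0]  acc 0  |  →0  ↓0
  @2  [2,0]  acc 6  |  →6  ↓6
  @3  [2,0]  acc 3  |  →3  ↓3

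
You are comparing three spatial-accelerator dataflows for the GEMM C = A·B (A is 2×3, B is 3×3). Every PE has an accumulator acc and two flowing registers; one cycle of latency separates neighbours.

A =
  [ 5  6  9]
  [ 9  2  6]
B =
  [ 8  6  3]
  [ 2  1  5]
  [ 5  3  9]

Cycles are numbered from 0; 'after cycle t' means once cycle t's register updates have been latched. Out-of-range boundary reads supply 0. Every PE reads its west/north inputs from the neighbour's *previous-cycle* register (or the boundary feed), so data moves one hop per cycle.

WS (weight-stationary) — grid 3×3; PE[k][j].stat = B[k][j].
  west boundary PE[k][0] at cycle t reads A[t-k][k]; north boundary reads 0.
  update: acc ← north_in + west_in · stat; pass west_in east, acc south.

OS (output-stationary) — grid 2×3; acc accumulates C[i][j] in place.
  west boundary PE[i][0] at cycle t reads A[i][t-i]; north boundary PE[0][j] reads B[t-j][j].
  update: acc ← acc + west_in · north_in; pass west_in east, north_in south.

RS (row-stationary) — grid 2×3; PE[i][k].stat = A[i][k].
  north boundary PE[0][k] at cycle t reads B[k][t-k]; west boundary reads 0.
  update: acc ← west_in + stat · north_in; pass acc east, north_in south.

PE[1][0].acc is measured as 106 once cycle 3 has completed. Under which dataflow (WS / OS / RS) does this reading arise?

dataflow = OS

WS [3×3] PE[1][0] across cycles:
  [0] (1,0) acc=0 (h:0 v:0)
  [1] (1,0) acc=52 (h:6 v:52)
  [2] (1,0) acc=76 (h:2 v:76)
  [3] (1,0) acc=0 (h:0 v:0)
OS [2×3] PE[1][0] across cycles:
  [0] (1,0) acc=0 (h:0 v:0)
  [1] (1,0) acc=72 (h:9 v:8)
  [2] (1,0) acc=76 (h:2 v:2)
  [3] (1,0) acc=106 (h:6 v:5)
RS [2×3] PE[1][0] across cycles:
  [0] (1,0) acc=0 (h:0 v:0)
  [1] (1,0) acc=72 (h:72 v:8)
  [2] (1,0) acc=54 (h:54 v:6)
  [3] (1,0) acc=27 (h:27 v:3)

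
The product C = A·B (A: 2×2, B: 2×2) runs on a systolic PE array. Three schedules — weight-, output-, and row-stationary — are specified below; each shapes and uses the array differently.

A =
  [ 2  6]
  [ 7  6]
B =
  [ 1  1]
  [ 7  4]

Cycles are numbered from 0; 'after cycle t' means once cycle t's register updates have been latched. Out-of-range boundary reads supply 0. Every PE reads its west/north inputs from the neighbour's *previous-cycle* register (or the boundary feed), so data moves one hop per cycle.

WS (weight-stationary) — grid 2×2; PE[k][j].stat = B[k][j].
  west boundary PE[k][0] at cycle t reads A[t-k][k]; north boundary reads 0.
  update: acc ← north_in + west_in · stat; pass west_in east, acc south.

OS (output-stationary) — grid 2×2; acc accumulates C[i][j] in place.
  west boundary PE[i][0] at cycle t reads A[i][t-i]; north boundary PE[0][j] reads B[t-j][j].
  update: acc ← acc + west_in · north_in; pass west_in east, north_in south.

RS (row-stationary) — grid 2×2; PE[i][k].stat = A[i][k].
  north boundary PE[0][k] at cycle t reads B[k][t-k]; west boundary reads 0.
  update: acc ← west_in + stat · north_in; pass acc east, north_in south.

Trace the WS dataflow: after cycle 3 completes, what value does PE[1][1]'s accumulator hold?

PE[1][1].acc = 31

WS on a 2×2 grid — tracing PE[1][1] and its feeders:
  [0] (0,1) acc=0 (h:0 v:0)
  [0] (1,0) acc=0 (h:0 v:0)
  [0] (1,1) acc=0 (h:0 v:0)
  [1] (0,1) acc=2 (h:2 v:2)
  [1] (1,0) acc=44 (h:6 v:44)
  [1] (1,1) acc=0 (h:0 v:0)
  [2] (0,1) acc=7 (h:7 v:7)
  [2] (1,0) acc=49 (h:6 v:49)
  [2] (1,1) acc=26 (h:6 v:26)
  [3] (0,1) acc=0 (h:0 v:0)
  [3] (1,0) acc=0 (h:0 v:0)
  [3] (1,1) acc=31 (h:6 v:31)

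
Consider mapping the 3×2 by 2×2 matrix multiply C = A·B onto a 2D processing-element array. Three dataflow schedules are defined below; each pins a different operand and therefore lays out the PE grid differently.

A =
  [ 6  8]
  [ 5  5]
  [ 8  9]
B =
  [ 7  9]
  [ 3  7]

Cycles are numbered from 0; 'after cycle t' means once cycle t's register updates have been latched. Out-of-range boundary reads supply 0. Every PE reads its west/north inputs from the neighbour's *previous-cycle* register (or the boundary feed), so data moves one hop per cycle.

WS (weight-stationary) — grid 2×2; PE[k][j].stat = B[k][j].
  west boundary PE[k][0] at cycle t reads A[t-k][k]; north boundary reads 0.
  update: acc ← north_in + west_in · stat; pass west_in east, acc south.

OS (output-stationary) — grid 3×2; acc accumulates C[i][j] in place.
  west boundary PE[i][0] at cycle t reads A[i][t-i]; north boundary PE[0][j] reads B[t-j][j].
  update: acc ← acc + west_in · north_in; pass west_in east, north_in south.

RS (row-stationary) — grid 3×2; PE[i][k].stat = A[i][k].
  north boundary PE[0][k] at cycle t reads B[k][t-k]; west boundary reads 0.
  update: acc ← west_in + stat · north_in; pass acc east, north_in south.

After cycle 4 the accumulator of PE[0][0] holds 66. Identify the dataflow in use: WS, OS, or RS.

Under WS (2×2), PE[0][0]:
  step 0 · PE0,0: acc=42; fwd→6 fwd↓42
  step 1 · PE0,0: acc=35; fwd→5 fwd↓35
  step 2 · PE0,0: acc=56; fwd→8 fwd↓56
  step 3 · PE0,0: acc=0; fwd→0 fwd↓0
  step 4 · PE0,0: acc=0; fwd→0 fwd↓0
Under OS (3×2), PE[0][0]:
  step 0 · PE0,0: acc=42; fwd→6 fwd↓7
  step 1 · PE0,0: acc=66; fwd→8 fwd↓3
  step 2 · PE0,0: acc=66; fwd→0 fwd↓0
  step 3 · PE0,0: acc=66; fwd→0 fwd↓0
  step 4 · PE0,0: acc=66; fwd→0 fwd↓0
Under RS (3×2), PE[0][0]:
  step 0 · PE0,0: acc=42; fwd→42 fwd↓7
  step 1 · PE0,0: acc=54; fwd→54 fwd↓9
  step 2 · PE0,0: acc=0; fwd→0 fwd↓0
  step 3 · PE0,0: acc=0; fwd→0 fwd↓0
  step 4 · PE0,0: acc=0; fwd→0 fwd↓0

dataflow = OS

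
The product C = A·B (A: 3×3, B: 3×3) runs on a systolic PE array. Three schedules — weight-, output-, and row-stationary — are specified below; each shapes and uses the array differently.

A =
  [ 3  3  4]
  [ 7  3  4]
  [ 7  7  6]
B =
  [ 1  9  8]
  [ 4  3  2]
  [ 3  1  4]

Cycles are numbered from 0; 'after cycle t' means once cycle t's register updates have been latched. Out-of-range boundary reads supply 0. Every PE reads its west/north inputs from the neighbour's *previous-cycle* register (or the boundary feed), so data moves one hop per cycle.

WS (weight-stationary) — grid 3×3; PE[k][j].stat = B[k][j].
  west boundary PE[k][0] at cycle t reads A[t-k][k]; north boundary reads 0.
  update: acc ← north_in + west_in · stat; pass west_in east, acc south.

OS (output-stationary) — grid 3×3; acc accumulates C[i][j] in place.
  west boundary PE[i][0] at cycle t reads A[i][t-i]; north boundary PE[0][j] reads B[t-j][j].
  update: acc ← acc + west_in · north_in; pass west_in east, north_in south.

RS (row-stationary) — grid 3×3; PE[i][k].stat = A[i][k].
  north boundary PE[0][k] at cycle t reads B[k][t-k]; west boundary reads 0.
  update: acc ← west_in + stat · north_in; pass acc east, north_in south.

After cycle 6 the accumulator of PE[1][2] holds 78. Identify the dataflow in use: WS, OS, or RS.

Under WS (3×3), PE[1][2]:
  t=0 PE[1][2]: acc=0 h=0 v=0
  t=1 PE[1][2]: acc=0 h=0 v=0
  t=2 PE[1][2]: acc=0 h=0 v=0
  t=3 PE[1][2]: acc=30 h=3 v=30
  t=4 PE[1][2]: acc=62 h=3 v=62
  t=5 PE[1][2]: acc=70 h=7 v=70
  t=6 PE[1][2]: acc=0 h=0 v=0
Under OS (3×3), PE[1][2]:
  t=0 PE[1][2]: acc=0 h=0 v=0
  t=1 PE[1][2]: acc=0 h=0 v=0
  t=2 PE[1][2]: acc=0 h=0 v=0
  t=3 PE[1][2]: acc=56 h=7 v=8
  t=4 PE[1][2]: acc=62 h=3 v=2
  t=5 PE[1][2]: acc=78 h=4 v=4
  t=6 PE[1][2]: acc=78 h=0 v=0
Under RS (3×3), PE[1][2]:
  t=0 PE[1][2]: acc=0 h=0 v=0
  t=1 PE[1][2]: acc=0 h=0 v=0
  t=2 PE[1][2]: acc=0 h=0 v=0
  t=3 PE[1][2]: acc=31 h=31 v=3
  t=4 PE[1][2]: acc=76 h=76 v=1
  t=5 PE[1][2]: acc=78 h=78 v=4
  t=6 PE[1][2]: acc=0 h=0 v=0

dataflow = OS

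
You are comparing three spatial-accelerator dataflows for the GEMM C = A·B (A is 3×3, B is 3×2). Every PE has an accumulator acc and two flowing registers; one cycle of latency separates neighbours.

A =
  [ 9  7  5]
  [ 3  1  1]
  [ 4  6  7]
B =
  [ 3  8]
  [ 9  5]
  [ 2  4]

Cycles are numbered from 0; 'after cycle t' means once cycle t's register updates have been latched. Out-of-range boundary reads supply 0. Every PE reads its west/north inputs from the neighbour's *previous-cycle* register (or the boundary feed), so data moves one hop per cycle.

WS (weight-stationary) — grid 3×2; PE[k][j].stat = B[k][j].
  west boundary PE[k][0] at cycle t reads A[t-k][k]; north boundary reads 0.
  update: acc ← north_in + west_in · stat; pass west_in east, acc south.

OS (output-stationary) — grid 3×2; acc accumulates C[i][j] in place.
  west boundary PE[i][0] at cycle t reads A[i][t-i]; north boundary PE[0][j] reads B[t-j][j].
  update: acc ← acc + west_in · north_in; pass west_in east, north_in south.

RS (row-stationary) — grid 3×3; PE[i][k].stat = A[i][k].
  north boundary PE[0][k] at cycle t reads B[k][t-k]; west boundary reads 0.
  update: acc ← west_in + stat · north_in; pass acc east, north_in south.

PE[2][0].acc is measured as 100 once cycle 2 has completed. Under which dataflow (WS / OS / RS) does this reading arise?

— WS: 3×2; PE[2][0] trace:
  step 0 · PE2,0: acc=0; fwd→0 fwd↓0
  step 1 · PE2,0: acc=0; fwd→0 fwd↓0
  step 2 · PE2,0: acc=100; fwd→5 fwd↓100
— OS: 3×2; PE[2][0] trace:
  step 0 · PE2,0: acc=0; fwd→0 fwd↓0
  step 1 · PE2,0: acc=0; fwd→0 fwd↓0
  step 2 · PE2,0: acc=12; fwd→4 fwd↓3
— RS: 3×3; PE[2][0] trace:
  step 0 · PE2,0: acc=0; fwd→0 fwd↓0
  step 1 · PE2,0: acc=0; fwd→0 fwd↓0
  step 2 · PE2,0: acc=12; fwd→12 fwd↓3

dataflow = WS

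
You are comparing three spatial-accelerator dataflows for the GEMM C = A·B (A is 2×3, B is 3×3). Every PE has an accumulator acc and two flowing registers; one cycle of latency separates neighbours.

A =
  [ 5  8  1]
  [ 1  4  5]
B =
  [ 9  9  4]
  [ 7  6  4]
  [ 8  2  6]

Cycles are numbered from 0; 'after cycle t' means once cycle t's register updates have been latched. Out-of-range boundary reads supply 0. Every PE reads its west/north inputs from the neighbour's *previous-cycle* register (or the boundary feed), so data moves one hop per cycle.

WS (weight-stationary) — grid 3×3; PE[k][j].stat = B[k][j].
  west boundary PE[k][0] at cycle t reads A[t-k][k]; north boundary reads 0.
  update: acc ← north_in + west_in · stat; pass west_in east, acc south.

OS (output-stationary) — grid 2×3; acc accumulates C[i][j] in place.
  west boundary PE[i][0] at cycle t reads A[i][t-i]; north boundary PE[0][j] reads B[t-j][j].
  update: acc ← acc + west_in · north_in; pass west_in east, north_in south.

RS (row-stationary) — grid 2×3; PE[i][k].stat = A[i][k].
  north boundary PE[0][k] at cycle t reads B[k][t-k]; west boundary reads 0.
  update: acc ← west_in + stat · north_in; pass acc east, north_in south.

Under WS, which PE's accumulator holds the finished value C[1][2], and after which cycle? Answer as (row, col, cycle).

(row, col, cycle) = (2, 2, 5)

WS: C[1][2] accumulates in PE[2][2]:
  [0] (2,2) acc=0 (h:0 v:0)
  [1] (2,2) acc=0 (h:0 v:0)
  [2] (2,2) acc=0 (h:0 v:0)
  [3] (2,2) acc=0 (h:0 v:0)
  [4] (2,2) acc=58 (h:1 v:58)
  [5] (2,2) acc=50 (h:5 v:50)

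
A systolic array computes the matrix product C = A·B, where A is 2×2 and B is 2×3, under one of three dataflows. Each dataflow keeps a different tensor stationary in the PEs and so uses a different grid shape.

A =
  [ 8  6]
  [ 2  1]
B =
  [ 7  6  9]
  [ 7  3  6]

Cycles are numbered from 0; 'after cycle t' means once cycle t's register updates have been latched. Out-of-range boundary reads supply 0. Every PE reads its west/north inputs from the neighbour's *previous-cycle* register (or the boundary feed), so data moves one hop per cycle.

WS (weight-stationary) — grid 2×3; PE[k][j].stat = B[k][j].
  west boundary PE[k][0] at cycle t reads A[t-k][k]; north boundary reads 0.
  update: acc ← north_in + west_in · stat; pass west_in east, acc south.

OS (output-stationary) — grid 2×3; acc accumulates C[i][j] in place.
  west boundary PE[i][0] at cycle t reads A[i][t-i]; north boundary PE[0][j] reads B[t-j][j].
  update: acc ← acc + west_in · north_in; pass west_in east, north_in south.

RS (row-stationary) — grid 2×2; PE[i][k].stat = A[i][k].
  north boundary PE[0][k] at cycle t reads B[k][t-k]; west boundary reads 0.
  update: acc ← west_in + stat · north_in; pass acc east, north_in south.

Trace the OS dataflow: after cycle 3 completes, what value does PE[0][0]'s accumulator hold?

OS (2×3). Following PE[0][0] plus its west/north inputs:
  step 0 · PE0,0: acc=56; fwd→8 fwd↓7
  step 1 · PE0,0: acc=98; fwd→6 fwd↓7
  step 2 · PE0,0: acc=98; fwd→0 fwd↓0
  step 3 · PE0,0: acc=98; fwd→0 fwd↓0

PE[0][0].acc = 98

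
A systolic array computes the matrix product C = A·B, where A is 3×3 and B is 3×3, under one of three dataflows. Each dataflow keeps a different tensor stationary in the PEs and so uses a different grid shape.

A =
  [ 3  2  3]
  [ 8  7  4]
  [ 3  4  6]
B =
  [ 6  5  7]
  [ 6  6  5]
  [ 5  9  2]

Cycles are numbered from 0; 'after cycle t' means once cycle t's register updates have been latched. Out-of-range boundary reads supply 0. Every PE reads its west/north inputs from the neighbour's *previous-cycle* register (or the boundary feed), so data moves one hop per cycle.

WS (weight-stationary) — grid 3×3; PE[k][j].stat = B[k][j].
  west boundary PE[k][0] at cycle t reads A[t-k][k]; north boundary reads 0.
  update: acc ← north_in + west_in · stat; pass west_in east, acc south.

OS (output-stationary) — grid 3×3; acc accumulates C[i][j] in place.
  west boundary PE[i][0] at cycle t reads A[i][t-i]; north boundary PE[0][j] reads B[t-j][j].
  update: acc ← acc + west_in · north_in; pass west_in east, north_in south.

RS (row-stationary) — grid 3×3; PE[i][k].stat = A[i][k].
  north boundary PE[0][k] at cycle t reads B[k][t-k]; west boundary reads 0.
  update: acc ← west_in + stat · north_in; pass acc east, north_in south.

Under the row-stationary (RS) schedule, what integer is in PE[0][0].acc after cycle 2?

RS on a 3×3 grid — tracing PE[0][0] and its feeders:
  cycle 0: PE[0][0] → acc 18, east 18, south 6
  cycle 1: PE[0][0] → acc 15, east 15, south 5
  cycle 2: PE[0][0] → acc 21, east 21, south 7

PE[0][0].acc = 21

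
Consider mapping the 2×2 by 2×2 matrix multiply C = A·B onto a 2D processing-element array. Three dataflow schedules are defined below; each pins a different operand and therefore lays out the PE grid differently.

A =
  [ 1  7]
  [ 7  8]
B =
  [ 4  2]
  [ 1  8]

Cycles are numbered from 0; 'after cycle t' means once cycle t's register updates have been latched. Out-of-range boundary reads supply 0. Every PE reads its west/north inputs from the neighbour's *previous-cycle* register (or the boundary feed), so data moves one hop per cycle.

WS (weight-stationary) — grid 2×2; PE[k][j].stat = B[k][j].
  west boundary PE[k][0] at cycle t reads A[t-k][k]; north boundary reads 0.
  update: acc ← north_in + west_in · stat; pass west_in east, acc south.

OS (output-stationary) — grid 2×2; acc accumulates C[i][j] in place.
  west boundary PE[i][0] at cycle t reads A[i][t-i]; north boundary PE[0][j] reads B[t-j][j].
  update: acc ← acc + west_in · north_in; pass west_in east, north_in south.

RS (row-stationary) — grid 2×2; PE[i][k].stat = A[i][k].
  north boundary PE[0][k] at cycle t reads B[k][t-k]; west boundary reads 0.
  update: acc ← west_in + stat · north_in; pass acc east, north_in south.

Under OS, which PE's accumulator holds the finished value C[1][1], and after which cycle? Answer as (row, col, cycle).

(row, col, cycle) = (1, 1, 3)

OS — PE[1][1] is where C[1][1] collects:
  @0  [1,1]  acc 0  |  →0  ↓0
  @1  [1,1]  acc 0  |  →0  ↓0
  @2  [1,1]  acc 14  |  →7  ↓2
  @3  [1,1]  acc 78  |  →8  ↓8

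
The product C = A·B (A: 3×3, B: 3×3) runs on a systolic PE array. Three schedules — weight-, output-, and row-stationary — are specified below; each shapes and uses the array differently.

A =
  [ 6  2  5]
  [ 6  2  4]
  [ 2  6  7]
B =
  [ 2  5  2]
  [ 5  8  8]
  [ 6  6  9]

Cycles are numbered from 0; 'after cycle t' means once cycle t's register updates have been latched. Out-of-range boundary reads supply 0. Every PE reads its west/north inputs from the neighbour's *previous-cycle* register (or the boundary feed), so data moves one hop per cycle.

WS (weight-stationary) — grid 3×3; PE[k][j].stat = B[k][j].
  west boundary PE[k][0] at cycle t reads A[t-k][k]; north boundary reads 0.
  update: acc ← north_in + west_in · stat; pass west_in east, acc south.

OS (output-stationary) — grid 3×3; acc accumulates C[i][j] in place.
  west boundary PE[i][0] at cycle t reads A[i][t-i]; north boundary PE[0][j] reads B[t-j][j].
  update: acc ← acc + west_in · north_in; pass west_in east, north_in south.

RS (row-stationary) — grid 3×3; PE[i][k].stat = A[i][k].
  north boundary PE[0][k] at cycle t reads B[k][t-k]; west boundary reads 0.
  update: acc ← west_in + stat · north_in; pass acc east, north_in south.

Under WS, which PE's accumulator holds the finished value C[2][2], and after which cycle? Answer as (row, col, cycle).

WS: C[2][2] accumulates in PE[2][2]:
  [0] (2,2) acc=0 (h:0 v:0)
  [1] (2,2) acc=0 (h:0 v:0)
  [2] (2,2) acc=0 (h:0 v:0)
  [3] (2,2) acc=0 (h:0 v:0)
  [4] (2,2) acc=73 (h:5 v:73)
  [5] (2,2) acc=64 (h:4 v:64)
  [6] (2,2) acc=115 (h:7 v:115)

(row, col, cycle) = (2, 2, 6)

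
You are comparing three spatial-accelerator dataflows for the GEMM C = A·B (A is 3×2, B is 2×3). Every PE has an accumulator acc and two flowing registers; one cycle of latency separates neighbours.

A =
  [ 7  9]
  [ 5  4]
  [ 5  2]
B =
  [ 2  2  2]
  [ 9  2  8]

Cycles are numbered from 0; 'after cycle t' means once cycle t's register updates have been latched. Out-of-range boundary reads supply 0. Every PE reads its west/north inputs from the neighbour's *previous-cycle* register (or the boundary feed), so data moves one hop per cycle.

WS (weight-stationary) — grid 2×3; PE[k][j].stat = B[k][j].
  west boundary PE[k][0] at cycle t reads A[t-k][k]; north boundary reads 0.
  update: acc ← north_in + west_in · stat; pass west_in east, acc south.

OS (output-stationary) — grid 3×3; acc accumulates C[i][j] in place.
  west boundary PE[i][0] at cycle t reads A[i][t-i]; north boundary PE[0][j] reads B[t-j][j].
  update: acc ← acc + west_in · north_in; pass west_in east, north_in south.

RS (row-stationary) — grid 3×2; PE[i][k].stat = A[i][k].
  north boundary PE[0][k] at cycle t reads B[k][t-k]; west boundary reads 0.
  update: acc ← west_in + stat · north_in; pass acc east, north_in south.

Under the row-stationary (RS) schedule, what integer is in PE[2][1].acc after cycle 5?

RS (3×2). Following PE[2][1] plus its west/north inputs:
  0: (1,1).acc=0  regs=<0,0>
  0: (2,0).acc=0  regs=<0,0>
  0: (2,1).acc=0  regs=<0,0>
  1: (1,1).acc=0  regs=<0,0>
  1: (2,0).acc=0  regs=<0,0>
  1: (2,1).acc=0  regs=<0,0>
  2: (1,1).acc=46  regs=<46,9>
  2: (2,0).acc=10  regs=<10,2>
  2: (2,1).acc=0  regs=<0,0>
  3: (1,1).acc=18  regs=<18,2>
  3: (2,0).acc=10  regs=<10,2>
  3: (2,1).acc=28  regs=<28,9>
  4: (1,1).acc=42  regs=<42,8>
  4: (2,0).acc=10  regs=<10,2>
  4: (2,1).acc=14  regs=<14,2>
  5: (1,1).acc=0  regs=<0,0>
  5: (2,0).acc=0  regs=<0,0>
  5: (2,1).acc=26  regs=<26,8>

PE[2][1].acc = 26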